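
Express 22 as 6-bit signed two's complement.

22 is non-negative, so write it directly in 6 bits: 010110.

010110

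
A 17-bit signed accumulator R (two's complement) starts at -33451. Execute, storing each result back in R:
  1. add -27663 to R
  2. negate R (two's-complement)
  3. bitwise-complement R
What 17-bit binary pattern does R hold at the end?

Start: R = -33451 = 10111110101010101.
R = -33451 + (-27663) = -61114 = 10001000101000110
R = −(-61114) = 61114 = 01110111010111010
R = NOT 01110111010111010 = 10001000101000101 = -61115

10001000101000101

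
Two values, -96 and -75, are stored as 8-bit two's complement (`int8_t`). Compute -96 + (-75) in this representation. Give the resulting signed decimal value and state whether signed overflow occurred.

85; overflow

-96 → 10100000
-75 → 10110101
  10100000
+ 10110101
= 01010101  (discard carry-out 1)
Result 01010101: MSB = 0 → value 85.
Both addends are negative but the stored result is non-negative: signed overflow. The true value -96 + (-75) = -171 lies outside [-128, 127].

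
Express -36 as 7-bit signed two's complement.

1011100

|-36| = 36 = 0100100 in 7 bits.
Invert the bits: 1011011. Add 1: 1011100.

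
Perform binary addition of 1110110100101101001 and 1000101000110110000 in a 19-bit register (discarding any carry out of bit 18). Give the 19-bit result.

0111011101100011001

  1110110100101101001
+ 1000101000110110000
= 0111011101100011001  (discard carry-out 1)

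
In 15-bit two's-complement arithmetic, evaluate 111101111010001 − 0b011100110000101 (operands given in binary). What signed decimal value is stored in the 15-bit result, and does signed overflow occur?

-15796; no overflow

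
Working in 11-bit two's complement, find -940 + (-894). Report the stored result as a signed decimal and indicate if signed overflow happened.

214; overflow

-940 → 10001010100
-894 → 10010000010
  10001010100
+ 10010000010
= 00011010110  (discard carry-out 1)
Result 00011010110: MSB = 0 → value 214.
Both addends are negative but the stored result is non-negative: signed overflow. The true value -940 + (-894) = -1834 lies outside [-1024, 1023].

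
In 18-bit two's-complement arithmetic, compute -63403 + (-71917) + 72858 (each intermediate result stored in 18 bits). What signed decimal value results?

-63403 + (-71917) = -135320 → wraps to 126824 (011110111101101000)
126824 + 72858 = 199682 → wraps to -62462 (110000110000000010)

-62462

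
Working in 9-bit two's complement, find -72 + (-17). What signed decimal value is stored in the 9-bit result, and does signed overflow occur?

-89; no overflow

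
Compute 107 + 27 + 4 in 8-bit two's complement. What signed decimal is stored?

107 + 27 = 134 → wraps to -122 (10000110)
-122 + 4 = -118 (10001010)

-118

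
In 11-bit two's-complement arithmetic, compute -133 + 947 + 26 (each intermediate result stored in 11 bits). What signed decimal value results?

840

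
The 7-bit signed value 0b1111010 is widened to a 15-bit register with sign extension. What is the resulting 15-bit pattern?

111111111111010

MSB of 1111010 is 1; replicate it into the new high bits.
11111111|1111010 → 111111111111010 (still -6).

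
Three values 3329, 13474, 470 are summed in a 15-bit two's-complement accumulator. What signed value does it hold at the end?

-15495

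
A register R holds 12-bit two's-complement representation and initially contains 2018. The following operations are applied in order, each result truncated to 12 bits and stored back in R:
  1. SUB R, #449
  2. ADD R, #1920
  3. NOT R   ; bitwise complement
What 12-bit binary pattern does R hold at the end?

001001011110

Start: R = 2018 = 011111100010.
R = 2018 − 449 = 1569 = 011000100001
R = 1569 + 1920 = 3489; wraps to -607 = 110110100001
R = NOT 110110100001 = 001001011110 = 606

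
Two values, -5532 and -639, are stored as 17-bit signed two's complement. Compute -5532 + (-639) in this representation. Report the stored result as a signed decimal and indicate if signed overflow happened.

-6171; no overflow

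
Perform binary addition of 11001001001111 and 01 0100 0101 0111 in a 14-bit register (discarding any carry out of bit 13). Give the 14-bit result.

  11001001001111
+ 01010001010111
= 00011010100110  (discard carry-out 1)

00011010100110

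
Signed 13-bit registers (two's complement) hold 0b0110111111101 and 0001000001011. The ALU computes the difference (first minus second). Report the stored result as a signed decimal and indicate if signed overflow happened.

3058; no overflow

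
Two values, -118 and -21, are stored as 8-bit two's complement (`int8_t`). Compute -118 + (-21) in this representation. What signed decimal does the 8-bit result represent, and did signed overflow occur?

117; overflow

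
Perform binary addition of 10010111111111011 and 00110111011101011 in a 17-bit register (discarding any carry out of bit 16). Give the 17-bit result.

11001111011100110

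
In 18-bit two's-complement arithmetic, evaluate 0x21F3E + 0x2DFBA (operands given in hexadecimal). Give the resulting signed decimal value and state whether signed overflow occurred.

65272; overflow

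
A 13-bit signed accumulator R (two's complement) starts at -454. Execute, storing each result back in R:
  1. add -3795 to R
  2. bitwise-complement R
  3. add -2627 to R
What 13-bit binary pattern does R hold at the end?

Start: R = -454 = 1111000111010.
R = -454 + (-3795) = -4249; wraps to 3943 = 0111101100111
R = NOT 0111101100111 = 1000010011000 = -3944
R = -3944 + (-2627) = -6571; wraps to 1621 = 0011001010101

0011001010101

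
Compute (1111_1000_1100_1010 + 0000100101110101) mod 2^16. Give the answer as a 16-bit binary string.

0000001000111111

  1111100011001010
+ 0000100101110101
= 0000001000111111  (discard carry-out 1)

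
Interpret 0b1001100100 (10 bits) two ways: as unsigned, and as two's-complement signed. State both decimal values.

unsigned = 612, signed = -412

Unsigned: 1001100100 = 612.
Signed: MSB=1 → 612 − 1024 = -412.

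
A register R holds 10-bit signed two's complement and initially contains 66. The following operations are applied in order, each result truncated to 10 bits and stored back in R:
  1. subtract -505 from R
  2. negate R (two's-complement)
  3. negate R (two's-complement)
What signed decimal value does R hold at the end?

Start: R = 66 = 0001000010.
R = 66 − (-505) = 571; wraps to -453 = 1000111011
R = −(-453) = 453 = 0111000101
R = −(453) = -453 = 1000111011

-453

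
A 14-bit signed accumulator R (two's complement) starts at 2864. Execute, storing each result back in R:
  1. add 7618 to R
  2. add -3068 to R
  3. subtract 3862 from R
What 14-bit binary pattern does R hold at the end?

Start: R = 2864 = 00101100110000.
R = 2864 + 7618 = 10482; wraps to -5902 = 10100011110010
R = -5902 + (-3068) = -8970; wraps to 7414 = 01110011110110
R = 7414 − 3862 = 3552 = 00110111100000

00110111100000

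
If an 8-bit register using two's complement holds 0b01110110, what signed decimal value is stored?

118

MSB is 0, so the value is non-negative: 01110110 = 118.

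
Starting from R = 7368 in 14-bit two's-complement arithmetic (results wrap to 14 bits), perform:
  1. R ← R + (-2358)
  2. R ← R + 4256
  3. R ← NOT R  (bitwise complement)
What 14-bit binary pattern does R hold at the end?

Start: R = 7368 = 01110011001000.
R = 7368 + (-2358) = 5010 = 01001110010010
R = 5010 + 4256 = 9266; wraps to -7118 = 10010000110010
R = NOT 10010000110010 = 01101111001101 = 7117

01101111001101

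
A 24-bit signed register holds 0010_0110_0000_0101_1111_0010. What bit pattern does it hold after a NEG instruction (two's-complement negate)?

Invert: 110110011111101000001101. Add 1: 110110011111101000001110.
Check: 001001100000010111110010 = 2491890, 110110011111101000001110 = -2491890.

110110011111101000001110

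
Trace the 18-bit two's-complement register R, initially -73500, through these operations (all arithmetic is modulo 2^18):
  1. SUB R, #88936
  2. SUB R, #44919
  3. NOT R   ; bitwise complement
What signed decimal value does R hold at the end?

-54790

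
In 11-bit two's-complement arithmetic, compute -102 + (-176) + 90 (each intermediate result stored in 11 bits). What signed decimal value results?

-102 + (-176) = -278 (11011101010)
-278 + 90 = -188 (11101000100)

-188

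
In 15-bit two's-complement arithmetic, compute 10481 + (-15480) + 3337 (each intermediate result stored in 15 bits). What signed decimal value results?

-1662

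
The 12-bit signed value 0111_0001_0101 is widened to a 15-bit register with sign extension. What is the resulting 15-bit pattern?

000011100010101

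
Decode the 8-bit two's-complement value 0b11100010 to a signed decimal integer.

-30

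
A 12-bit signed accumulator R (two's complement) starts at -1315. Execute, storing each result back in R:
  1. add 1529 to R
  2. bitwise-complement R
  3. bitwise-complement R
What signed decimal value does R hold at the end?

214

Start: R = -1315 = 101011011101.
R = -1315 + 1529 = 214 = 000011010110
R = NOT 000011010110 = 111100101001 = -215
R = NOT 111100101001 = 000011010110 = 214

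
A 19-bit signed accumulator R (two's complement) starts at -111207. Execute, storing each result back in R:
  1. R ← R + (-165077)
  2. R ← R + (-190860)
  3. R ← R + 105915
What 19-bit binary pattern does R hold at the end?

0100111110011110011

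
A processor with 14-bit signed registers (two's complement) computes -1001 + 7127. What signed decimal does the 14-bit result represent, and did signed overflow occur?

-1001 → 11110000010111
7127 → 01101111010111
  11110000010111
+ 01101111010111
= 01011111101110  (discard carry-out 1)
Result 01011111101110: MSB = 0 → value 6126.
Addends have opposite signs, so signed overflow cannot occur.

6126; no overflow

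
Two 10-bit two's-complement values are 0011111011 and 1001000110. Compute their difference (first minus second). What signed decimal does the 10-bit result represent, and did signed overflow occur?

-331; overflow

0011111011 = 251 (signed)
1001000110 = -442 (signed)
Subtract via negate-and-add: invert 1001000110 + 1 = 0110111010 (i.e. 442).
  0011111011
+ 0110111010
= 1010110101
Result 1010110101: MSB = 1 → 693 − 1024 = -331.
Both addends (after negating the subtrahend) are non-negative but the stored result is negative: signed overflow. The true value 251 − (-442) = 693 lies outside [-512, 511].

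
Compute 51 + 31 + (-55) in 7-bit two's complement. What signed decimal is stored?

27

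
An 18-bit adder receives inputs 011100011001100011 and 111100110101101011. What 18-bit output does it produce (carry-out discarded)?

011001001111001110

  011100011001100011
+ 111100110101101011
= 011001001111001110  (discard carry-out 1)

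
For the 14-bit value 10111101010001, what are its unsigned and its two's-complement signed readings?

Unsigned: 10111101010001 = 12113.
Signed: MSB=1 → 12113 − 16384 = -4271.

unsigned = 12113, signed = -4271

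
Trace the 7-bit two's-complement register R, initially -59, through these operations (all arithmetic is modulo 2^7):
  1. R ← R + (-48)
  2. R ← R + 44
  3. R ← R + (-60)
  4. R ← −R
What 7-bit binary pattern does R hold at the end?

Start: R = -59 = 1000101.
R = -59 + (-48) = -107; wraps to 21 = 0010101
R = 21 + 44 = 65; wraps to -63 = 1000001
R = -63 + (-60) = -123; wraps to 5 = 0000101
R = −(5) = -5 = 1111011

1111011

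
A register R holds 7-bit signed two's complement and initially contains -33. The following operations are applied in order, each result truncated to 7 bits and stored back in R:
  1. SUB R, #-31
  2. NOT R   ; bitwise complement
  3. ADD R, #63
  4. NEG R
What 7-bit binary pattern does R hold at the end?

1000000

Start: R = -33 = 1011111.
R = -33 − (-31) = -2 = 1111110
R = NOT 1111110 = 0000001 = 1
R = 1 + 63 = 64; wraps to -64 = 1000000
R = −(-64) = 64; wraps to -64 = 1000000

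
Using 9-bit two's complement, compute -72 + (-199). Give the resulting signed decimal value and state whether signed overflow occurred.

-72 → 110111000
-199 → 100111001
  110111000
+ 100111001
= 011110001  (discard carry-out 1)
Result 011110001: MSB = 0 → value 241.
Both addends are negative but the stored result is non-negative: signed overflow. The true value -72 + (-199) = -271 lies outside [-256, 255].

241; overflow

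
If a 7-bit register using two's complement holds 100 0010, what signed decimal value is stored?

MSB is 1, so the value is negative.
Unsigned reading: 66. Subtract 2^7 = 128: 66 − 128 = -62.

-62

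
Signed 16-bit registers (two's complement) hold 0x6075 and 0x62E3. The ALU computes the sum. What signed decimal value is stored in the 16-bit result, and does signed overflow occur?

-15528; overflow

0x6075 = 0110000001110101 = 24693 (signed)
0x62E3 = 0110001011100011 = 25315 (signed)
  0110000001110101
+ 0110001011100011
= 1100001101011000
Result 1100001101011000: MSB = 1 → 50008 − 65536 = -15528.
Both addends are non-negative but the stored result is negative: signed overflow. The true value 24693 + 25315 = 50008 lies outside [-32768, 32767].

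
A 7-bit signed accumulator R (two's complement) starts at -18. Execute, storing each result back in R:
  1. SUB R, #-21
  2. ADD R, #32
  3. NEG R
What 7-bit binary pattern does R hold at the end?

Start: R = -18 = 1101110.
R = -18 − (-21) = 3 = 0000011
R = 3 + 32 = 35 = 0100011
R = −(35) = -35 = 1011101

1011101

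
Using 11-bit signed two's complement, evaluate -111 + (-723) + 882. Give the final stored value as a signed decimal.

48

-111 + (-723) = -834 (10010111110)
-834 + 882 = 48 (00000110000)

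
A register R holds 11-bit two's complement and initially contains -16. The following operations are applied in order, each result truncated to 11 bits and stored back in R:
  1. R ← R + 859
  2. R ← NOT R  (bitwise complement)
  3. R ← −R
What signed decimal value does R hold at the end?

Start: R = -16 = 11111110000.
R = -16 + 859 = 843 = 01101001011
R = NOT 01101001011 = 10010110100 = -844
R = −(-844) = 844 = 01101001100

844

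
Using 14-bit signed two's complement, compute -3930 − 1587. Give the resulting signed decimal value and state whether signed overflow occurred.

-5517; no overflow

-3930 → 11000010100110
1587 → 00011000110011
Subtract via negate-and-add: invert 00011000110011 + 1 = 11100111001101 (i.e. -1587).
  11000010100110
+ 11100111001101
= 10101001110011  (discard carry-out 1)
Result 10101001110011: MSB = 1 → 10867 − 16384 = -5517.
Both addends (after negating the subtrahend) are negative and so is the stored result: no signed overflow.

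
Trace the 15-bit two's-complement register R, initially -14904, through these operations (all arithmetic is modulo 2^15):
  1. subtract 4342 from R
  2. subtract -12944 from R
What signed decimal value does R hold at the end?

-6302

Start: R = -14904 = 100010111001000.
R = -14904 − 4342 = -19246; wraps to 13522 = 011010011010010
R = 13522 − (-12944) = 26466; wraps to -6302 = 110011101100010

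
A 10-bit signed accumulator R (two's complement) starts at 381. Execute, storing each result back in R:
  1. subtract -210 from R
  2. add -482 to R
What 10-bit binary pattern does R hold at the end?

0001101101

Start: R = 381 = 0101111101.
R = 381 − (-210) = 591; wraps to -433 = 1001001111
R = -433 + (-482) = -915; wraps to 109 = 0001101101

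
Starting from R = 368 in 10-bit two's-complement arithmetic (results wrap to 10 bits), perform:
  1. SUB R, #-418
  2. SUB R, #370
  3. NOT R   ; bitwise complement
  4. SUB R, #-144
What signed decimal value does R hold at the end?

Start: R = 368 = 0101110000.
R = 368 − (-418) = 786; wraps to -238 = 1100010010
R = -238 − 370 = -608; wraps to 416 = 0110100000
R = NOT 0110100000 = 1001011111 = -417
R = -417 − (-144) = -273 = 1011101111

-273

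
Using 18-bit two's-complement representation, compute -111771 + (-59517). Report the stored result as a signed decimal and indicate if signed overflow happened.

90856; overflow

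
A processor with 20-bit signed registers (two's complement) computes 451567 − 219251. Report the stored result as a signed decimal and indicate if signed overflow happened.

451567 → 01101110001111101111
219251 → 00110101100001110011
Subtract via negate-and-add: invert 00110101100001110011 + 1 = 11001010011110001101 (i.e. -219251).
  01101110001111101111
+ 11001010011110001101
= 00111000101101111100  (discard carry-out 1)
Result 00111000101101111100: MSB = 0 → value 232316.
Addends (after negating the subtrahend) have opposite signs, so signed overflow cannot occur.

232316; no overflow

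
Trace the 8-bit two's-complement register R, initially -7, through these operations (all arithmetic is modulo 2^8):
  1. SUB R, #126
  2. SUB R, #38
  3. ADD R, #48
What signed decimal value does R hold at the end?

-123

Start: R = -7 = 11111001.
R = -7 − 126 = -133; wraps to 123 = 01111011
R = 123 − 38 = 85 = 01010101
R = 85 + 48 = 133; wraps to -123 = 10000101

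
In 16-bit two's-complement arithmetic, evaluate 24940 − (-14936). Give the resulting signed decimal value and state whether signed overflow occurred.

-25660; overflow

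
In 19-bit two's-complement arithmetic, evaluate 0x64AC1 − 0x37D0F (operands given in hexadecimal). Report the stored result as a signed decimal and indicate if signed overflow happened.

0x64AC1 = 1100100101011000001 = -111935 (signed)
0x37D0F = 0110111110100001111 = 228623 (signed)
Subtract via negate-and-add: invert 0110111110100001111 + 1 = 1001000001011110001 (i.e. -228623).
  1100100101011000001
+ 1001000001011110001
= 0101100110110110010  (discard carry-out 1)
Result 0101100110110110010: MSB = 0 → value 183730.
Both addends (after negating the subtrahend) are negative but the stored result is non-negative: signed overflow. The true value -111935 − 228623 = -340558 lies outside [-262144, 262143].

183730; overflow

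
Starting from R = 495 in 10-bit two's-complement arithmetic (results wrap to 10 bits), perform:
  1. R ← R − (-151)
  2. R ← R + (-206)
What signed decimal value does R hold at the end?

Start: R = 495 = 0111101111.
R = 495 − (-151) = 646; wraps to -378 = 1010000110
R = -378 + (-206) = -584; wraps to 440 = 0110111000

440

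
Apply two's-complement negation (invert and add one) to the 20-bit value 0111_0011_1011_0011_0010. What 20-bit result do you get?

10001100010011001110

Invert: 10001100010011001101. Add 1: 10001100010011001110.
Check: 01110011101100110010 = 473906, 10001100010011001110 = -473906.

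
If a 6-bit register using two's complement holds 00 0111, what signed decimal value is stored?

7

MSB is 0, so the value is non-negative: 000111 = 7.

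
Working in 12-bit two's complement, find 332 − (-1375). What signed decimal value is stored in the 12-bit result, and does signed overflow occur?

1707; no overflow

332 → 000101001100
-1375 → 101010100001
Subtract via negate-and-add: invert 101010100001 + 1 = 010101011111 (i.e. 1375).
  000101001100
+ 010101011111
= 011010101011
Result 011010101011: MSB = 0 → value 1707.
Both addends (after negating the subtrahend) are non-negative and so is the stored result: no signed overflow.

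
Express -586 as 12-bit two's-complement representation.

110110110110

|-586| = 586 = 001001001010 in 12 bits.
Invert the bits: 110110110101. Add 1: 110110110110.
Check: 110110110110 reads as 3510 − 4096 = -586.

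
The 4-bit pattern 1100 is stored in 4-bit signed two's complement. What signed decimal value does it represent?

MSB is 1, so the value is negative.
Invert: 0011. Add 1: 0100 = 4. So the value is −4.

-4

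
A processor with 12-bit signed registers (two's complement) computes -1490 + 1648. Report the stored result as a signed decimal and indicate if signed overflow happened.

158; no overflow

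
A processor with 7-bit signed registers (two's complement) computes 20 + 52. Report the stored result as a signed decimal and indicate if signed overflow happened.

-56; overflow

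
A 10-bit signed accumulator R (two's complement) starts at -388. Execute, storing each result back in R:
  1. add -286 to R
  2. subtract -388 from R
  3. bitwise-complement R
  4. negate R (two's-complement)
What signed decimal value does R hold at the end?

-285

Start: R = -388 = 1001111100.
R = -388 + (-286) = -674; wraps to 350 = 0101011110
R = 350 − (-388) = 738; wraps to -286 = 1011100010
R = NOT 1011100010 = 0100011101 = 285
R = −(285) = -285 = 1011100011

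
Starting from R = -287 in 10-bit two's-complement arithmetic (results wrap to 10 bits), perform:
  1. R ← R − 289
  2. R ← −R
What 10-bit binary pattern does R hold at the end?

1001000000

Start: R = -287 = 1011100001.
R = -287 − 289 = -576; wraps to 448 = 0111000000
R = −(448) = -448 = 1001000000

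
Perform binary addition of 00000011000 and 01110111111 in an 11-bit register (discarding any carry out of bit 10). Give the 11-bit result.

  00000011000
+ 01110111111
= 01111010111

01111010111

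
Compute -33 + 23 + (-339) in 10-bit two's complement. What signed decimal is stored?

-33 + 23 = -10 (1111110110)
-10 + (-339) = -349 (1010100011)

-349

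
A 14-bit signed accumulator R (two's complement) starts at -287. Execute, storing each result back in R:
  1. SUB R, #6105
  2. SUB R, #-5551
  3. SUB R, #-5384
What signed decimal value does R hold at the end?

4543

Start: R = -287 = 11111011100001.
R = -287 − 6105 = -6392 = 10011100001000
R = -6392 − (-5551) = -841 = 11110010110111
R = -841 − (-5384) = 4543 = 01000110111111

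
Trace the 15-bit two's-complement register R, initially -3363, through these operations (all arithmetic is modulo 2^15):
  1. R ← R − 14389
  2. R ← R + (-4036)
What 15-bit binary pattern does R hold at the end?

Start: R = -3363 = 111001011011101.
R = -3363 − 14389 = -17752; wraps to 15016 = 011101010101000
R = 15016 + (-4036) = 10980 = 010101011100100

010101011100100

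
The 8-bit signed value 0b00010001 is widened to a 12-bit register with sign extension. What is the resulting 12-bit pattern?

000000010001

MSB of 00010001 is 0; replicate it into the new high bits.
0000|00010001 → 000000010001 (still 17).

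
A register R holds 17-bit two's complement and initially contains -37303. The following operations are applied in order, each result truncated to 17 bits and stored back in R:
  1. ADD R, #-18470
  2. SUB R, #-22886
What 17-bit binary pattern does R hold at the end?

Start: R = -37303 = 10110111001001001.
R = -37303 + (-18470) = -55773 = 10010011000100011
R = -55773 − (-22886) = -32887 = 10111111110001001

10111111110001001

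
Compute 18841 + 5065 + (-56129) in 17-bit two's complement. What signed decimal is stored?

-32223

18841 + 5065 = 23906 (00101110101100010)
23906 + (-56129) = -32223 (11000001000100001)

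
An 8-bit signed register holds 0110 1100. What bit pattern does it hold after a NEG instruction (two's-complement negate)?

10010100

Invert: 10010011. Add 1: 10010100.
Check: 01101100 = 108, 10010100 = -108.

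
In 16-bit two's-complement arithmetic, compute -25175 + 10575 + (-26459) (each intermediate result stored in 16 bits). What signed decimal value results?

24477

-25175 + 10575 = -14600 (1100011011111000)
-14600 + (-26459) = -41059 → wraps to 24477 (0101111110011101)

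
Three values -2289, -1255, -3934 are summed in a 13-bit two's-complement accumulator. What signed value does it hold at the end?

714

-2289 + (-1255) = -3544 (1001000101000)
-3544 + (-3934) = -7478 → wraps to 714 (0001011001010)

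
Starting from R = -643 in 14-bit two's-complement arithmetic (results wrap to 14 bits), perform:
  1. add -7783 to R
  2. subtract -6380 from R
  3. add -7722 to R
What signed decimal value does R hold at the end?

6616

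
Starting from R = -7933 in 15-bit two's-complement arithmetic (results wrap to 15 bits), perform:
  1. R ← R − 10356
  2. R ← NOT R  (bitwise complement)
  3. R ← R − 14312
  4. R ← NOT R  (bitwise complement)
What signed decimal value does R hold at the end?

-3977

Start: R = -7933 = 110000100000011.
R = -7933 − 10356 = -18289; wraps to 14479 = 011100010001111
R = NOT 011100010001111 = 100011101110000 = -14480
R = -14480 − 14312 = -28792; wraps to 3976 = 000111110001000
R = NOT 000111110001000 = 111000001110111 = -3977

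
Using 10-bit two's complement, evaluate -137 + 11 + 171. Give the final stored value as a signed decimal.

45

-137 + 11 = -126 (1110000010)
-126 + 171 = 45 (0000101101)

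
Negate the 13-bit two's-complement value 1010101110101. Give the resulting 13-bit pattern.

0101010001011

Invert: 0101010001010. Add 1: 0101010001011.
Check: 1010101110101 = -2699, 0101010001011 = 2699.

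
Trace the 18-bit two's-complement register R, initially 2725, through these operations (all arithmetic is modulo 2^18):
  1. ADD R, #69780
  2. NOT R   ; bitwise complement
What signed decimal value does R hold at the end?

-72506

Start: R = 2725 = 000000101010100101.
R = 2725 + 69780 = 72505 = 010001101100111001
R = NOT 010001101100111001 = 101110010011000110 = -72506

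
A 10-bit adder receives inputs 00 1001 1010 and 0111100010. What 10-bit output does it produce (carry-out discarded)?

  0010011010
+ 0111100010
= 1001111100

1001111100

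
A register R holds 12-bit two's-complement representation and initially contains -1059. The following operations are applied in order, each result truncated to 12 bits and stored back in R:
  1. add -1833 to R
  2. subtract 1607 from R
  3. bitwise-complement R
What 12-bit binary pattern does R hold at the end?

000110010010

Start: R = -1059 = 101111011101.
R = -1059 + (-1833) = -2892; wraps to 1204 = 010010110100
R = 1204 − 1607 = -403 = 111001101101
R = NOT 111001101101 = 000110010010 = 402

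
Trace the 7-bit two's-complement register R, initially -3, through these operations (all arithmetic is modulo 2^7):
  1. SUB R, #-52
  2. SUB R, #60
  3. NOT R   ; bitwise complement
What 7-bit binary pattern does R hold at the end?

0001010

Start: R = -3 = 1111101.
R = -3 − (-52) = 49 = 0110001
R = 49 − 60 = -11 = 1110101
R = NOT 1110101 = 0001010 = 10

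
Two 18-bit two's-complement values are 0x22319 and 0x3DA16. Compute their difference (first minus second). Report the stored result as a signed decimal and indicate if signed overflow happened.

0x22319 = 100010001100011001 = -122087 (signed)
0x3DA16 = 111101101000010110 = -9706 (signed)
Subtract via negate-and-add: invert 111101101000010110 + 1 = 000010010111101010 (i.e. 9706).
  100010001100011001
+ 000010010111101010
= 100100100100000011
Result 100100100100000011: MSB = 1 → 149763 − 262144 = -112381.
Addends (after negating the subtrahend) have opposite signs, so signed overflow cannot occur.

-112381; no overflow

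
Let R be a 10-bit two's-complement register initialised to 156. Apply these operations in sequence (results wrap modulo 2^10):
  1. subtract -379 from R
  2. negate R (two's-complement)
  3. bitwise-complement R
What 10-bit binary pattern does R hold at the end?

1000010110

Start: R = 156 = 0010011100.
R = 156 − (-379) = 535; wraps to -489 = 1000010111
R = −(-489) = 489 = 0111101001
R = NOT 0111101001 = 1000010110 = -490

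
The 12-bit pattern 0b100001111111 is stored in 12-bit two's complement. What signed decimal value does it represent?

MSB is 1, so the value is negative.
Invert: 011110000000. Add 1: 011110000001 = 1921. So the value is −1921.

-1921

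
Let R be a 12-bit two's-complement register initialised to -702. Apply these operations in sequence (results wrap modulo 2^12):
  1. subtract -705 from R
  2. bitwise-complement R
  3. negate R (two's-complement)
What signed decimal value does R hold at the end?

4

Start: R = -702 = 110101000010.
R = -702 − (-705) = 3 = 000000000011
R = NOT 000000000011 = 111111111100 = -4
R = −(-4) = 4 = 000000000100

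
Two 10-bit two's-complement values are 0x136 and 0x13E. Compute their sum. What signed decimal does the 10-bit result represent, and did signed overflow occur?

-396; overflow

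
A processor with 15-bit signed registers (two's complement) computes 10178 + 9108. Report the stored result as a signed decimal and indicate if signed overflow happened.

-13482; overflow

10178 → 010011111000010
9108 → 010001110010100
  010011111000010
+ 010001110010100
= 100101101010110
Result 100101101010110: MSB = 1 → 19286 − 32768 = -13482.
Both addends are non-negative but the stored result is negative: signed overflow. The true value 10178 + 9108 = 19286 lies outside [-16384, 16383].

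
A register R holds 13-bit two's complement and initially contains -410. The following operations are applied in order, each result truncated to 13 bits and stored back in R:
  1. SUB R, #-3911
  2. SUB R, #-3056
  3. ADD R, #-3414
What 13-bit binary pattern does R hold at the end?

0110001000111

Start: R = -410 = 1111001100110.
R = -410 − (-3911) = 3501 = 0110110101101
R = 3501 − (-3056) = 6557; wraps to -1635 = 1100110011101
R = -1635 + (-3414) = -5049; wraps to 3143 = 0110001000111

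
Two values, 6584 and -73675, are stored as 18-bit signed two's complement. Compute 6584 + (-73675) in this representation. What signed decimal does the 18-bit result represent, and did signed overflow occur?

-67091; no overflow

6584 → 000001100110111000
-73675 → 101110000000110101
  000001100110111000
+ 101110000000110101
= 101111100111101101
Result 101111100111101101: MSB = 1 → 195053 − 262144 = -67091.
Addends have opposite signs, so signed overflow cannot occur.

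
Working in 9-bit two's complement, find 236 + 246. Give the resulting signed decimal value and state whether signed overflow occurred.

236 → 011101100
246 → 011110110
  011101100
+ 011110110
= 111100010
Result 111100010: MSB = 1 → 482 − 512 = -30.
Both addends are non-negative but the stored result is negative: signed overflow. The true value 236 + 246 = 482 lies outside [-256, 255].

-30; overflow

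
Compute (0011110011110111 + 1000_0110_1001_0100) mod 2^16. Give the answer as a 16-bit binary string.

  0011110011110111
+ 1000011010010100
= 1100001110001011

1100001110001011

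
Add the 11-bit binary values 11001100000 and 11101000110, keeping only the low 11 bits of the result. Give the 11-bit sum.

10110100110

  11001100000
+ 11101000110
= 10110100110  (discard carry-out 1)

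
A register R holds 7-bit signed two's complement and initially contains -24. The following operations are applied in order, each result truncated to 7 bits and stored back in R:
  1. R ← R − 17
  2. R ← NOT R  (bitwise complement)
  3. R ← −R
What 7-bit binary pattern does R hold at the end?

Start: R = -24 = 1101000.
R = -24 − 17 = -41 = 1010111
R = NOT 1010111 = 0101000 = 40
R = −(40) = -40 = 1011000

1011000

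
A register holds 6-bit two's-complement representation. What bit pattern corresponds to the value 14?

14 is non-negative, so write it directly in 6 bits: 001110.

001110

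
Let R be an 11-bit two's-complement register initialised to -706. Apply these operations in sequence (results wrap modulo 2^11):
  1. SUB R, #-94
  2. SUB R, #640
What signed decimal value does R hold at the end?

Start: R = -706 = 10100111110.
R = -706 − (-94) = -612 = 10110011100
R = -612 − 640 = -1252; wraps to 796 = 01100011100

796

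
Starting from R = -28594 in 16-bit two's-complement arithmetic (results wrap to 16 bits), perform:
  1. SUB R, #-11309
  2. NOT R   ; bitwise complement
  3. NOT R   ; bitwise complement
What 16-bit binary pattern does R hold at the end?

Start: R = -28594 = 1001000001001110.
R = -28594 − (-11309) = -17285 = 1011110001111011
R = NOT 1011110001111011 = 0100001110000100 = 17284
R = NOT 0100001110000100 = 1011110001111011 = -17285

1011110001111011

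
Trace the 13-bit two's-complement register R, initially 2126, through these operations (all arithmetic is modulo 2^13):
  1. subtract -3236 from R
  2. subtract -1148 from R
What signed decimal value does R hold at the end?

Start: R = 2126 = 0100001001110.
R = 2126 − (-3236) = 5362; wraps to -2830 = 1010011110010
R = -2830 − (-1148) = -1682 = 1100101101110

-1682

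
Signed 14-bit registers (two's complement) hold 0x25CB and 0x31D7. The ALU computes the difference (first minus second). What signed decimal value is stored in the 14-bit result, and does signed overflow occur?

-3084; no overflow

0x25CB = 10010111001011 = -6709 (signed)
0x31D7 = 11000111010111 = -3625 (signed)
Subtract via negate-and-add: invert 11000111010111 + 1 = 00111000101001 (i.e. 3625).
  10010111001011
+ 00111000101001
= 11001111110100
Result 11001111110100: MSB = 1 → 13300 − 16384 = -3084.
Addends (after negating the subtrahend) have opposite signs, so signed overflow cannot occur.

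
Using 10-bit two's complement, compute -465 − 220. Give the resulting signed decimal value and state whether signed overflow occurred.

339; overflow

-465 → 1000101111
220 → 0011011100
Subtract via negate-and-add: invert 0011011100 + 1 = 1100100100 (i.e. -220).
  1000101111
+ 1100100100
= 0101010011  (discard carry-out 1)
Result 0101010011: MSB = 0 → value 339.
Both addends (after negating the subtrahend) are negative but the stored result is non-negative: signed overflow. The true value -465 − 220 = -685 lies outside [-512, 511].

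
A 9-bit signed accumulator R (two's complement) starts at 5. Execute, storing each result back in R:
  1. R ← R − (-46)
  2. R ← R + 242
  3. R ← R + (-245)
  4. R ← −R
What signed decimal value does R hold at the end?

Start: R = 5 = 000000101.
R = 5 − (-46) = 51 = 000110011
R = 51 + 242 = 293; wraps to -219 = 100100101
R = -219 + (-245) = -464; wraps to 48 = 000110000
R = −(48) = -48 = 111010000

-48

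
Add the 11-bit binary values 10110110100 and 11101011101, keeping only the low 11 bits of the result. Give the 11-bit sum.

10100010001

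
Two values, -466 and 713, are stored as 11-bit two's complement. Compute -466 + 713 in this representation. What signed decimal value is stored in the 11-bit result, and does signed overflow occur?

247; no overflow

-466 → 11000101110
713 → 01011001001
  11000101110
+ 01011001001
= 00011110111  (discard carry-out 1)
Result 00011110111: MSB = 0 → value 247.
Addends have opposite signs, so signed overflow cannot occur.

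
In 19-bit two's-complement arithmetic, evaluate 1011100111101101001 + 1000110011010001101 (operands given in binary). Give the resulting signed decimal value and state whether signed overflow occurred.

144886; overflow

1011100111101101001 = -143511 (signed)
1000110011010001101 = -235891 (signed)
  1011100111101101001
+ 1000110011010001101
= 0100011010111110110  (discard carry-out 1)
Result 0100011010111110110: MSB = 0 → value 144886.
Both addends are negative but the stored result is non-negative: signed overflow. The true value -143511 + (-235891) = -379402 lies outside [-262144, 262143].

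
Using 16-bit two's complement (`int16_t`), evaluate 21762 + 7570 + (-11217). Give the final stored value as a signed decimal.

21762 + 7570 = 29332 (0111001010010100)
29332 + (-11217) = 18115 (0100011011000011)

18115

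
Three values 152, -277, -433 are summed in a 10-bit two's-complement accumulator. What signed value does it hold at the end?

152 + (-277) = -125 (1110000011)
-125 + (-433) = -558 → wraps to 466 (0111010010)

466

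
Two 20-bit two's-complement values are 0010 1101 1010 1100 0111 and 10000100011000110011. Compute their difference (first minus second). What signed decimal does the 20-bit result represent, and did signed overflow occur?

0010 1101 1010 1100 0111 → 00101101101011000111 = 187079 (signed)
10000100011000110011 = -506317 (signed)
Subtract via negate-and-add: invert 10000100011000110011 + 1 = 01111011100111001101 (i.e. 506317).
  00101101101011000111
+ 01111011100111001101
= 10101001010010010100
Result 10101001010010010100: MSB = 1 → 693396 − 1048576 = -355180.
Both addends (after negating the subtrahend) are non-negative but the stored result is negative: signed overflow. The true value 187079 − (-506317) = 693396 lies outside [-524288, 524287].

-355180; overflow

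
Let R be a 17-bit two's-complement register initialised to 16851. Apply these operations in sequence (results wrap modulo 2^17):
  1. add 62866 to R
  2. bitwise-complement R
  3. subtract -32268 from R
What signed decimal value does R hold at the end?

Start: R = 16851 = 00100000111010011.
R = 16851 + 62866 = 79717; wraps to -51355 = 10011011101100101
R = NOT 10011011101100101 = 01100100010011010 = 51354
R = 51354 − (-32268) = 83622; wraps to -47450 = 10100011010100110

-47450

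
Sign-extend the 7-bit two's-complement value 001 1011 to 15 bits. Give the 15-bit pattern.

MSB of 0011011 is 0; replicate it into the new high bits.
00000000|0011011 → 000000000011011 (still 27).

000000000011011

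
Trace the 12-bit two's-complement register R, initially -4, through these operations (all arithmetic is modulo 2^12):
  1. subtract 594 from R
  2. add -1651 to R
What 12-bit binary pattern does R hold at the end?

Start: R = -4 = 111111111100.
R = -4 − 594 = -598 = 110110101010
R = -598 + (-1651) = -2249; wraps to 1847 = 011100110111

011100110111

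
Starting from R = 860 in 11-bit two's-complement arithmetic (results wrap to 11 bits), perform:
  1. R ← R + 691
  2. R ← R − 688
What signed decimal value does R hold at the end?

Start: R = 860 = 01101011100.
R = 860 + 691 = 1551; wraps to -497 = 11000001111
R = -497 − 688 = -1185; wraps to 863 = 01101011111

863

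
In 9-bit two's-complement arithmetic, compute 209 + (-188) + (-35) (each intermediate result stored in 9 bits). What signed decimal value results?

209 + (-188) = 21 (000010101)
21 + (-35) = -14 (111110010)

-14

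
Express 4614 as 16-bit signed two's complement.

0001001000000110

4614 is non-negative, so write it directly in 16 bits: 0001001000000110.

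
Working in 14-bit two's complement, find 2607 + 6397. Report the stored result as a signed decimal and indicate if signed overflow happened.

-7380; overflow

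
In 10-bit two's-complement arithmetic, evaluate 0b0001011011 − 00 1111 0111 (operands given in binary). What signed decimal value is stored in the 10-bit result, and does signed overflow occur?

-156; no overflow

0b0001011011 → 0001011011 = 91 (signed)
00 1111 0111 → 0011110111 = 247 (signed)
Subtract via negate-and-add: invert 0011110111 + 1 = 1100001001 (i.e. -247).
  0001011011
+ 1100001001
= 1101100100
Result 1101100100: MSB = 1 → 868 − 1024 = -156.
Addends (after negating the subtrahend) have opposite signs, so signed overflow cannot occur.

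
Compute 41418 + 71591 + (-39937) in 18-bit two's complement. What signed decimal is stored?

73072

41418 + 71591 = 113009 (011011100101110001)
113009 + (-39937) = 73072 (010001110101110000)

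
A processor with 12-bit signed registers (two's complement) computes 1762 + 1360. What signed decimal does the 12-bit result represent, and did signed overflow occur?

-974; overflow

1762 → 011011100010
1360 → 010101010000
  011011100010
+ 010101010000
= 110000110010
Result 110000110010: MSB = 1 → 3122 − 4096 = -974.
Both addends are non-negative but the stored result is negative: signed overflow. The true value 1762 + 1360 = 3122 lies outside [-2048, 2047].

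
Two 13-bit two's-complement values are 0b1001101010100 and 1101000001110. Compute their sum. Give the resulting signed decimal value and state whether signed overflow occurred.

0b1001101010100 → 1001101010100 = -3244 (signed)
1101000001110 = -1522 (signed)
  1001101010100
+ 1101000001110
= 0110101100010  (discard carry-out 1)
Result 0110101100010: MSB = 0 → value 3426.
Both addends are negative but the stored result is non-negative: signed overflow. The true value -3244 + (-1522) = -4766 lies outside [-4096, 4095].

3426; overflow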